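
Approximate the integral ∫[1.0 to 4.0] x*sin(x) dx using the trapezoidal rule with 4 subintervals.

f(x) = x*sin(x)
a = 1.0, b = 4.0, n = 4
h = (b - a)/n = 0.750000

Trapezoidal rule: (h/2)[f(x₀) + 2f(x₁) + 2f(x₂) + ... + f(xₙ)]

x_0 = 1.0000, f(x_0) = 0.841471, coefficient = 1
x_1 = 1.7500, f(x_1) = 1.721975, coefficient = 2
x_2 = 2.5000, f(x_2) = 1.496180, coefficient = 2
x_3 = 3.2500, f(x_3) = -0.351634, coefficient = 2
x_4 = 4.0000, f(x_4) = -3.027210, coefficient = 1

I ≈ (0.750000/2) × 3.547304 = 1.330239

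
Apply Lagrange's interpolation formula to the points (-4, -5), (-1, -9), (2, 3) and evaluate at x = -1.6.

Lagrange interpolation formula:
P(x) = Σ yᵢ × Lᵢ(x)
where Lᵢ(x) = Π_{j≠i} (x - xⱼ)/(xᵢ - xⱼ)

L_0(-1.6) = (-1.6 - (-1))/(-4 - (-1)) × (-1.6 - 2)/(-4 - 2) = 0.120000
L_1(-1.6) = (-1.6 - (-4))/(-1 - (-4)) × (-1.6 - 2)/(-1 - 2) = 0.960000
L_2(-1.6) = (-1.6 - (-4))/(2 - (-4)) × (-1.6 - (-1))/(2 - (-1)) = -0.080000

P(-1.6) = (-5)×L_0(-1.6) + (-9)×L_1(-1.6) + 3×L_2(-1.6)
P(-1.6) = -9.480000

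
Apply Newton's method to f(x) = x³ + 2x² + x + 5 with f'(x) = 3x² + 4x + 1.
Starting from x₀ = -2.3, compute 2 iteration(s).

f(x) = x³ + 2x² + x + 5
f'(x) = 3x² + 4x + 1
x₀ = -2.3

Newton-Raphson formula: x_{n+1} = x_n - f(x_n)/f'(x_n)

Iteration 1:
  f(-2.300000) = 1.113000
  f'(-2.300000) = 7.670000
  x_1 = -2.300000 - 1.113000/7.670000 = -2.445111
Iteration 2:
  f(-2.445111) = -0.106236
  f'(-2.445111) = 9.155258
  x_2 = -2.445111 - (-0.106236)/9.155258 = -2.433507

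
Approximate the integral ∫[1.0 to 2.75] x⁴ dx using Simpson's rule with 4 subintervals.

f(x) = x⁴
a = 1.0, b = 2.75, n = 4
h = (b - a)/n = 0.437500

Simpson's rule: (h/3)[f(x₀) + 4f(x₁) + 2f(x₂) + ... + f(xₙ)]

x_0 = 1.0000, f(x_0) = 1.000000, coefficient = 1
x_1 = 1.4375, f(x_1) = 4.270035, coefficient = 4
x_2 = 1.8750, f(x_2) = 12.359619, coefficient = 2
x_3 = 2.3125, f(x_3) = 28.597427, coefficient = 4
x_4 = 2.7500, f(x_4) = 57.191406, coefficient = 1

I ≈ (0.437500/3) × 214.380493 = 31.263822
Exact value: 31.255273
Error: 0.008548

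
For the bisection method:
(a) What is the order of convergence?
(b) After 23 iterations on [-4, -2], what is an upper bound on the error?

(a) Bisection has linear (order 1) convergence; the error is halved each step.

(b) Error bound = (b-a)/2^n = (-2 - (-4))/2^{23}
    = 2/2^{23}

(a) 1 (linear); (b) error ≤ 2.38e-07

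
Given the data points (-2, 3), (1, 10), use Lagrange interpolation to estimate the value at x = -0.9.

Lagrange interpolation formula:
P(x) = Σ yᵢ × Lᵢ(x)
where Lᵢ(x) = Π_{j≠i} (x - xⱼ)/(xᵢ - xⱼ)

L_0(-0.9) = (-0.9 - 1)/(-2 - 1) = 0.633333
L_1(-0.9) = (-0.9 - (-2))/(1 - (-2)) = 0.366667

P(-0.9) = 3×L_0(-0.9) + 10×L_1(-0.9)
P(-0.9) = 5.566667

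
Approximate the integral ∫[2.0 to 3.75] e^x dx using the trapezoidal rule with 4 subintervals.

f(x) = e^x
a = 2.0, b = 3.75, n = 4
h = (b - a)/n = 0.437500

Trapezoidal rule: (h/2)[f(x₀) + 2f(x₁) + 2f(x₂) + ... + f(xₙ)]

x_0 = 2.0000, f(x_0) = 7.389056, coefficient = 1
x_1 = 2.4375, f(x_1) = 11.444394, coefficient = 2
x_2 = 2.8750, f(x_2) = 17.725424, coefficient = 2
x_3 = 3.3125, f(x_3) = 27.453674, coefficient = 2
x_4 = 3.7500, f(x_4) = 42.521082, coefficient = 1

I ≈ (0.437500/2) × 163.157122 = 35.690620
Exact value: 35.132026
Error: 0.558595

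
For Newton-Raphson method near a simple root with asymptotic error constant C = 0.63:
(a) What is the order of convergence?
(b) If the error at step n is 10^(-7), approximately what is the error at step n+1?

(a) Newton-Raphson has quadratic (order 2) convergence near simple roots.
    This means |e_{n+1}| ≈ C|e_n|².

(b) With |e_n| = 10^(-7) and C = 0.63:
    |e_{n+1}| ≈ 0.63 × (10^(-7))² = 0.63 × 10^(-14)

(a) 2 (quadratic); (b) |e_{n+1}| ≈ 6.300e-15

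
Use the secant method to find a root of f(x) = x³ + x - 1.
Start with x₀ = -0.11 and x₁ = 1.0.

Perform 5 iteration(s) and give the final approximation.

f(x) = x³ + x - 1
x₀ = -0.11, x₁ = 1.0

Secant formula: x_{n+1} = x_n - f(x_n)(x_n - x_{n-1})/(f(x_n) - f(x_{n-1}))

Iteration 1:
  f(-0.110000) = -1.111331
  f(1.000000) = 1.000000
  x_2 = 1.000000 - 1.000000×(1.000000 - (-0.110000))/(1.000000 - (-1.111331))
       = 0.474265
Iteration 2:
  f(1.000000) = 1.000000
  f(0.474265) = -0.419059
  x_3 = 0.474265 - (-0.419059)×(0.474265 - 1.000000)/(-0.419059 - 1.000000)
       = 0.629519
Iteration 3:
  f(0.474265) = -0.419059
  f(0.629519) = -0.121007
  x_4 = 0.629519 - (-0.121007)×(0.629519 - 0.474265)/(-0.121007 - (-0.419059))
       = 0.692550
Iteration 4:
  f(0.629519) = -0.121007
  f(0.692550) = 0.024715
  x_5 = 0.692550 - 0.024715×(0.692550 - 0.629519)/(0.024715 - (-0.121007))
       = 0.681860
Iteration 5:
  f(0.692550) = 0.024715
  f(0.681860) = -0.001121
  x_6 = 0.681860 - (-0.001121)×(0.681860 - 0.692550)/(-0.001121 - 0.024715)
       = 0.682324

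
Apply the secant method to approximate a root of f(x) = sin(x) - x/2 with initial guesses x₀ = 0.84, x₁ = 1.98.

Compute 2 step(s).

f(x) = sin(x) - x/2
x₀ = 0.84, x₁ = 1.98

Secant formula: x_{n+1} = x_n - f(x_n)(x_n - x_{n-1})/(f(x_n) - f(x_{n-1}))

Iteration 1:
  f(0.840000) = 0.324643
  f(1.980000) = -0.072562
  x_2 = 1.980000 - (-0.072562)×(1.980000 - 0.840000)/(-0.072562 - 0.324643)
       = 1.771743
Iteration 2:
  f(1.980000) = -0.072562
  f(1.771743) = 0.094007
  x_3 = 1.771743 - 0.094007×(1.771743 - 1.980000)/(0.094007 - (-0.072562))
       = 1.889277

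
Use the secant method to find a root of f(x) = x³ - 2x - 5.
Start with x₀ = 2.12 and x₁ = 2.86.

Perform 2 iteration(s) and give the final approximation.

f(x) = x³ - 2x - 5
x₀ = 2.12, x₁ = 2.86

Secant formula: x_{n+1} = x_n - f(x_n)(x_n - x_{n-1})/(f(x_n) - f(x_{n-1}))

Iteration 1:
  f(2.120000) = 0.288128
  f(2.860000) = 12.673656
  x_2 = 2.860000 - 12.673656×(2.860000 - 2.120000)/(12.673656 - 0.288128)
       = 2.102785
Iteration 2:
  f(2.860000) = 12.673656
  f(2.102785) = 0.092326
  x_3 = 2.102785 - 0.092326×(2.102785 - 2.860000)/(0.092326 - 12.673656)
       = 2.097228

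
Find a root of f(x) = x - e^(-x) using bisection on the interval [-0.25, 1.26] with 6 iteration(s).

f(x) = x - e^(-x)
Initial interval: [-0.25, 1.26]

Iteration 1:
  c_1 = (-0.250000 + 1.260000)/2 = 0.505000
  f(c_1) = f(0.505000) = -0.098506
  f(a) × f(c) ≥ 0, new interval: [0.505000, 1.260000]
Iteration 2:
  c_2 = (0.505000 + 1.260000)/2 = 0.882500
  f(c_2) = f(0.882500) = 0.468753
  f(a) × f(c) < 0, new interval: [0.505000, 0.882500]
Iteration 3:
  c_3 = (0.505000 + 0.882500)/2 = 0.693750
  f(c_3) = f(0.693750) = 0.194051
  f(a) × f(c) < 0, new interval: [0.505000, 0.693750]
Iteration 4:
  c_4 = (0.505000 + 0.693750)/2 = 0.599375
  f(c_4) = f(0.599375) = 0.050220
  f(a) × f(c) < 0, new interval: [0.505000, 0.599375]
Iteration 5:
  c_5 = (0.505000 + 0.599375)/2 = 0.552188
  f(c_5) = f(0.552188) = -0.023502
  f(a) × f(c) ≥ 0, new interval: [0.552188, 0.599375]
Iteration 6:
  c_6 = (0.552188 + 0.599375)/2 = 0.575781
  f(c_6) = f(0.575781) = 0.013516
  f(a) × f(c) < 0, new interval: [0.552188, 0.575781]

After 6 iteration(s), the approximation is c_6 = 0.575781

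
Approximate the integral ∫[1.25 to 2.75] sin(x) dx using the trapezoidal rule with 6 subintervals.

f(x) = sin(x)
a = 1.25, b = 2.75, n = 6
h = (b - a)/n = 0.250000

Trapezoidal rule: (h/2)[f(x₀) + 2f(x₁) + 2f(x₂) + ... + f(xₙ)]

x_0 = 1.2500, f(x_0) = 0.948985, coefficient = 1
x_1 = 1.5000, f(x_1) = 0.997495, coefficient = 2
x_2 = 1.7500, f(x_2) = 0.983986, coefficient = 2
x_3 = 2.0000, f(x_3) = 0.909297, coefficient = 2
x_4 = 2.2500, f(x_4) = 0.778073, coefficient = 2
x_5 = 2.5000, f(x_5) = 0.598472, coefficient = 2
x_6 = 2.7500, f(x_6) = 0.381661, coefficient = 1

I ≈ (0.250000/2) × 9.865293 = 1.233162
Exact value: 1.239625
Error: 0.006463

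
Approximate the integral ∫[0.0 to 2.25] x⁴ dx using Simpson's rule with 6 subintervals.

f(x) = x⁴
a = 0.0, b = 2.25, n = 6
h = (b - a)/n = 0.375000

Simpson's rule: (h/3)[f(x₀) + 4f(x₁) + 2f(x₂) + ... + f(xₙ)]

x_0 = 0.0000, f(x_0) = 0.000000, coefficient = 1
x_1 = 0.3750, f(x_1) = 0.019775, coefficient = 4
x_2 = 0.7500, f(x_2) = 0.316406, coefficient = 2
x_3 = 1.1250, f(x_3) = 1.601807, coefficient = 4
x_4 = 1.5000, f(x_4) = 5.062500, coefficient = 2
x_5 = 1.8750, f(x_5) = 12.359619, coefficient = 4
x_6 = 2.2500, f(x_6) = 25.628906, coefficient = 1

I ≈ (0.375000/3) × 92.311523 = 11.538940
Exact value: 11.533008
Error: 0.005933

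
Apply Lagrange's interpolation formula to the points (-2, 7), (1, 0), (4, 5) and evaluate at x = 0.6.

Lagrange interpolation formula:
P(x) = Σ yᵢ × Lᵢ(x)
where Lᵢ(x) = Π_{j≠i} (x - xⱼ)/(xᵢ - xⱼ)

L_0(0.6) = (0.6 - 1)/(-2 - 1) × (0.6 - 4)/(-2 - 4) = 0.075556
L_1(0.6) = (0.6 - (-2))/(1 - (-2)) × (0.6 - 4)/(1 - 4) = 0.982222
L_2(0.6) = (0.6 - (-2))/(4 - (-2)) × (0.6 - 1)/(4 - 1) = -0.057778

P(0.6) = 7×L_0(0.6) + 0×L_1(0.6) + 5×L_2(0.6)
P(0.6) = 0.240000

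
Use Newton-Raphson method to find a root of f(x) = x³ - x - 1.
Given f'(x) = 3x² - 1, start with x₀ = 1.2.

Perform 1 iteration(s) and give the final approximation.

f(x) = x³ - x - 1
f'(x) = 3x² - 1
x₀ = 1.2

Newton-Raphson formula: x_{n+1} = x_n - f(x_n)/f'(x_n)

Iteration 1:
  f(1.200000) = -0.472000
  f'(1.200000) = 3.320000
  x_1 = 1.200000 - (-0.472000)/3.320000 = 1.342169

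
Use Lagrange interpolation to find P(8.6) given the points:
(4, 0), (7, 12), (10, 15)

Lagrange interpolation formula:
P(x) = Σ yᵢ × Lᵢ(x)
where Lᵢ(x) = Π_{j≠i} (x - xⱼ)/(xᵢ - xⱼ)

L_0(8.6) = (8.6 - 7)/(4 - 7) × (8.6 - 10)/(4 - 10) = -0.124444
L_1(8.6) = (8.6 - 4)/(7 - 4) × (8.6 - 10)/(7 - 10) = 0.715556
L_2(8.6) = (8.6 - 4)/(10 - 4) × (8.6 - 7)/(10 - 7) = 0.408889

P(8.6) = 0×L_0(8.6) + 12×L_1(8.6) + 15×L_2(8.6)
P(8.6) = 14.720000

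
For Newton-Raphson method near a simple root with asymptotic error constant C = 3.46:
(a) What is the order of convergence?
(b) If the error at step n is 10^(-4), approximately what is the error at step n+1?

(a) Newton-Raphson has quadratic (order 2) convergence near simple roots.
    This means |e_{n+1}| ≈ C|e_n|².

(b) With |e_n| = 10^(-4) and C = 3.46:
    |e_{n+1}| ≈ 3.46 × (10^(-4))² = 3.46 × 10^(-8)

(a) 2 (quadratic); (b) |e_{n+1}| ≈ 3.460e-08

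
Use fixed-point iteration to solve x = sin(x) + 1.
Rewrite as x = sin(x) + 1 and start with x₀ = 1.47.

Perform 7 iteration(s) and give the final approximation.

Equation: x = sin(x) + 1
Fixed-point form: x = sin(x) + 1
x₀ = 1.47

x_1 = g(1.470000) = 1.994924
x_2 = g(1.994924) = 1.911398
x_3 = g(1.911398) = 1.942554
x_4 = g(1.942554) = 1.931690
x_5 = g(1.931690) = 1.935582
x_6 = g(1.935582) = 1.934200
x_7 = g(1.934200) = 1.934692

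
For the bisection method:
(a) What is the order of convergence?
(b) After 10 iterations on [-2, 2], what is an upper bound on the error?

(a) Bisection has linear (order 1) convergence; the error is halved each step.

(b) Error bound = (b-a)/2^n = (2 - (-2))/2^{10}
    = 4/2^{10}

(a) 1 (linear); (b) error ≤ 3.91e-03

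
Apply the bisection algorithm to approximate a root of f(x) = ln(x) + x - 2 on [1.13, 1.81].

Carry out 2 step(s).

f(x) = ln(x) + x - 2
Initial interval: [1.13, 1.81]

Iteration 1:
  c_1 = (1.130000 + 1.810000)/2 = 1.470000
  f(c_1) = f(1.470000) = -0.144738
  f(a) × f(c) ≥ 0, new interval: [1.470000, 1.810000]
Iteration 2:
  c_2 = (1.470000 + 1.810000)/2 = 1.640000
  f(c_2) = f(1.640000) = 0.134696
  f(a) × f(c) < 0, new interval: [1.470000, 1.640000]

After 2 iteration(s), the approximation is c_2 = 1.640000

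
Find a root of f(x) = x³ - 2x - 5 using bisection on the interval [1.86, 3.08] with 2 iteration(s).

f(x) = x³ - 2x - 5
Initial interval: [1.86, 3.08]

Iteration 1:
  c_1 = (1.860000 + 3.080000)/2 = 2.470000
  f(c_1) = f(2.470000) = 5.129223
  f(a) × f(c) < 0, new interval: [1.860000, 2.470000]
Iteration 2:
  c_2 = (1.860000 + 2.470000)/2 = 2.165000
  f(c_2) = f(2.165000) = 0.817842
  f(a) × f(c) < 0, new interval: [1.860000, 2.165000]

After 2 iteration(s), the approximation is c_2 = 2.165000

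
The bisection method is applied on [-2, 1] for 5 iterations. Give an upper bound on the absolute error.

Bisection error bound: |error| ≤ (b-a)/2^n
|error| ≤ (1 - (-2))/2^5 = 3/2^5
|error| ≤ 0.0937500000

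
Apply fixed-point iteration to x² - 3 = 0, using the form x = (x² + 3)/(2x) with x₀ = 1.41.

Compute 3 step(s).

Equation: x² - 3 = 0
Fixed-point form: x = (x² + 3)/(2x)
x₀ = 1.41

x_1 = g(1.410000) = 1.768830
x_2 = g(1.768830) = 1.732433
x_3 = g(1.732433) = 1.732051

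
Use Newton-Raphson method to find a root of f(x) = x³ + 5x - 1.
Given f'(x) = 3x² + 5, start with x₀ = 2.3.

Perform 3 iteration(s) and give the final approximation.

f(x) = x³ + 5x - 1
f'(x) = 3x² + 5
x₀ = 2.3

Newton-Raphson formula: x_{n+1} = x_n - f(x_n)/f'(x_n)

Iteration 1:
  f(2.300000) = 22.667000
  f'(2.300000) = 20.870000
  x_1 = 2.300000 - 22.667000/20.870000 = 1.213896
Iteration 2:
  f(1.213896) = 6.858204
  f'(1.213896) = 9.420627
  x_2 = 1.213896 - 6.858204/9.420627 = 0.485897
Iteration 3:
  f(0.485897) = 1.544202
  f'(0.485897) = 5.708287
  x_3 = 0.485897 - 1.544202/5.708287 = 0.215377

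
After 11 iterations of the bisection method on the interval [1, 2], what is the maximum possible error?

Bisection error bound: |error| ≤ (b-a)/2^n
|error| ≤ (2 - 1)/2^11 = 1/2^11
|error| ≤ 0.0004882812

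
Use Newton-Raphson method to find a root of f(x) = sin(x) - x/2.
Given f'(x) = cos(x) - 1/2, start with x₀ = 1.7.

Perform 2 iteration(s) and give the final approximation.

f(x) = sin(x) - x/2
f'(x) = cos(x) - 1/2
x₀ = 1.7

Newton-Raphson formula: x_{n+1} = x_n - f(x_n)/f'(x_n)

Iteration 1:
  f(1.700000) = 0.141665
  f'(1.700000) = -0.628844
  x_1 = 1.700000 - 0.141665/(-0.628844) = 1.925278
Iteration 2:
  f(1.925278) = -0.024812
  f'(1.925278) = -0.847104
  x_2 = 1.925278 - (-0.024812)/(-0.847104) = 1.895987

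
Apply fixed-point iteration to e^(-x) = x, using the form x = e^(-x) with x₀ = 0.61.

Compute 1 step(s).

Equation: e^(-x) = x
Fixed-point form: x = e^(-x)
x₀ = 0.61

x_1 = g(0.610000) = 0.543351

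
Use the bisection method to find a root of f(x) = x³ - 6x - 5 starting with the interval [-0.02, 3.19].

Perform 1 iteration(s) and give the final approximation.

f(x) = x³ - 6x - 5
Initial interval: [-0.02, 3.19]

Iteration 1:
  c_1 = (-0.020000 + 3.190000)/2 = 1.585000
  f(c_1) = f(1.585000) = -10.528123
  f(a) × f(c) ≥ 0, new interval: [1.585000, 3.190000]

After 1 iteration(s), the approximation is c_1 = 1.585000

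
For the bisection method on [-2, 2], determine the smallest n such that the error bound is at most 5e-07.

We need (b-a)/2^n ≤ 5e-07
(2 - (-2))/2^n ≤ 5e-07
4/2^n ≤ 5e-07
2^n ≥ 8000000
n ≥ log₂(8000000) = 22.93
n ≥ 23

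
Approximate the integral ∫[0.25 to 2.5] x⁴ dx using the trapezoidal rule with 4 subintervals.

f(x) = x⁴
a = 0.25, b = 2.5, n = 4
h = (b - a)/n = 0.562500

Trapezoidal rule: (h/2)[f(x₀) + 2f(x₁) + 2f(x₂) + ... + f(xₙ)]

x_0 = 0.2500, f(x_0) = 0.003906, coefficient = 1
x_1 = 0.8125, f(x_1) = 0.435806, coefficient = 2
x_2 = 1.3750, f(x_2) = 3.574463, coefficient = 2
x_3 = 1.9375, f(x_3) = 14.091812, coefficient = 2
x_4 = 2.5000, f(x_4) = 39.062500, coefficient = 1

I ≈ (0.562500/2) × 75.270569 = 21.169847
Exact value: 19.531055
Error: 1.638793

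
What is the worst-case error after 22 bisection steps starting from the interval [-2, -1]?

Bisection error bound: |error| ≤ (b-a)/2^n
|error| ≤ (-1 - (-2))/2^22 = 1/2^22
|error| ≤ 0.0000002384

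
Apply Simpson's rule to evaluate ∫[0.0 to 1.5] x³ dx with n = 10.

f(x) = x³
a = 0.0, b = 1.5, n = 10
h = (b - a)/n = 0.150000

Simpson's rule: (h/3)[f(x₀) + 4f(x₁) + 2f(x₂) + ... + f(xₙ)]

x_0 = 0.0000, f(x_0) = 0.000000, coefficient = 1
x_1 = 0.1500, f(x_1) = 0.003375, coefficient = 4
x_2 = 0.3000, f(x_2) = 0.027000, coefficient = 2
x_3 = 0.4500, f(x_3) = 0.091125, coefficient = 4
x_4 = 0.6000, f(x_4) = 0.216000, coefficient = 2
x_5 = 0.7500, f(x_5) = 0.421875, coefficient = 4
x_6 = 0.9000, f(x_6) = 0.729000, coefficient = 2
x_7 = 1.0500, f(x_7) = 1.157625, coefficient = 4
x_8 = 1.2000, f(x_8) = 1.728000, coefficient = 2
x_9 = 1.3500, f(x_9) = 2.460375, coefficient = 4
x_10 = 1.5000, f(x_10) = 3.375000, coefficient = 1

I ≈ (0.150000/3) × 25.312500 = 1.265625
Exact value: 1.265625
Error: 0.000000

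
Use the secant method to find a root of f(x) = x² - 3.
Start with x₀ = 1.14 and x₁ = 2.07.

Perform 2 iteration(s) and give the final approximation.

f(x) = x² - 3
x₀ = 1.14, x₁ = 2.07

Secant formula: x_{n+1} = x_n - f(x_n)(x_n - x_{n-1})/(f(x_n) - f(x_{n-1}))

Iteration 1:
  f(1.140000) = -1.700400
  f(2.070000) = 1.284900
  x_2 = 2.070000 - 1.284900×(2.070000 - 1.140000)/(1.284900 - (-1.700400))
       = 1.669720
Iteration 2:
  f(2.070000) = 1.284900
  f(1.669720) = -0.212036
  x_3 = 1.669720 - (-0.212036)×(1.669720 - 2.070000)/(-0.212036 - 1.284900)
       = 1.726418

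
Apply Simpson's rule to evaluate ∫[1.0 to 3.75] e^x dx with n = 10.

f(x) = e^x
a = 1.0, b = 3.75, n = 10
h = (b - a)/n = 0.275000

Simpson's rule: (h/3)[f(x₀) + 4f(x₁) + 2f(x₂) + ... + f(xₙ)]

x_0 = 1.0000, f(x_0) = 2.718282, coefficient = 1
x_1 = 1.2750, f(x_1) = 3.578701, coefficient = 4
x_2 = 1.5500, f(x_2) = 4.711470, coefficient = 2
x_3 = 1.8250, f(x_3) = 6.202795, coefficient = 4
x_4 = 2.1000, f(x_4) = 8.166170, coefficient = 2
x_5 = 2.3750, f(x_5) = 10.751013, coefficient = 4
x_6 = 2.6500, f(x_6) = 14.154039, coefficient = 2
x_7 = 2.9250, f(x_7) = 18.634226, coefficient = 4
x_8 = 3.2000, f(x_8) = 24.532530, coefficient = 2
x_9 = 3.4750, f(x_9) = 32.297829, coefficient = 4
x_10 = 3.7500, f(x_10) = 42.521082, coefficient = 1

I ≈ (0.275000/3) × 434.226039 = 39.804054
Exact value: 39.802800
Error: 0.001253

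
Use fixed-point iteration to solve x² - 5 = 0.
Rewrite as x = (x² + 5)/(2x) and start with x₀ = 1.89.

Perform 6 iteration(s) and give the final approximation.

Equation: x² - 5 = 0
Fixed-point form: x = (x² + 5)/(2x)
x₀ = 1.89

x_1 = g(1.890000) = 2.267751
x_2 = g(2.267751) = 2.236289
x_3 = g(2.236289) = 2.236068
x_4 = g(2.236068) = 2.236068
x_5 = g(2.236068) = 2.236068
x_6 = g(2.236068) = 2.236068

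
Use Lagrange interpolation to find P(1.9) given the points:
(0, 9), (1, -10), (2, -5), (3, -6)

Lagrange interpolation formula:
P(x) = Σ yᵢ × Lᵢ(x)
where Lᵢ(x) = Π_{j≠i} (x - xⱼ)/(xᵢ - xⱼ)

L_0(1.9) = (1.9 - 1)/(0 - 1) × (1.9 - 2)/(0 - 2) × (1.9 - 3)/(0 - 3) = -0.016500
L_1(1.9) = (1.9 - 0)/(1 - 0) × (1.9 - 2)/(1 - 2) × (1.9 - 3)/(1 - 3) = 0.104500
L_2(1.9) = (1.9 - 0)/(2 - 0) × (1.9 - 1)/(2 - 1) × (1.9 - 3)/(2 - 3) = 0.940500
L_3(1.9) = (1.9 - 0)/(3 - 0) × (1.9 - 1)/(3 - 1) × (1.9 - 2)/(3 - 2) = -0.028500

P(1.9) = 9×L_0(1.9) + (-10)×L_1(1.9) + (-5)×L_2(1.9) + (-6)×L_3(1.9)
P(1.9) = -5.725000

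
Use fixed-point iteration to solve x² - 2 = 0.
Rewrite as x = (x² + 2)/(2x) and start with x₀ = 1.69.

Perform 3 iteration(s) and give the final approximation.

Equation: x² - 2 = 0
Fixed-point form: x = (x² + 2)/(2x)
x₀ = 1.69

x_1 = g(1.690000) = 1.436716
x_2 = g(1.436716) = 1.414390
x_3 = g(1.414390) = 1.414214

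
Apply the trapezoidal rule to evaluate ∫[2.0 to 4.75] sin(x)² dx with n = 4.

f(x) = sin(x)²
a = 2.0, b = 4.75, n = 4
h = (b - a)/n = 0.687500

Trapezoidal rule: (h/2)[f(x₀) + 2f(x₁) + 2f(x₂) + ... + f(xₙ)]

x_0 = 2.0000, f(x_0) = 0.826822, coefficient = 1
x_1 = 2.6875, f(x_1) = 0.192411, coefficient = 2
x_2 = 3.3750, f(x_2) = 0.053497, coefficient = 2
x_3 = 4.0625, f(x_3) = 0.633856, coefficient = 2
x_4 = 4.7500, f(x_4) = 0.998586, coefficient = 1

I ≈ (0.687500/2) × 3.584937 = 1.232322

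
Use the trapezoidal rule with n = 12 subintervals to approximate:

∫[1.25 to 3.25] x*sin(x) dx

f(x) = x*sin(x)
a = 1.25, b = 3.25, n = 12
h = (b - a)/n = 0.166667

Trapezoidal rule: (h/2)[f(x₀) + 2f(x₁) + 2f(x₂) + ... + f(xₙ)]

x_0 = 1.2500, f(x_0) = 1.186231, coefficient = 1
x_1 = 1.4167, f(x_1) = 1.399873, coefficient = 2
x_2 = 1.5833, f(x_2) = 1.583209, coefficient = 2
x_3 = 1.7500, f(x_3) = 1.721975, coefficient = 2
x_4 = 1.9167, f(x_4) = 1.803163, coefficient = 2
x_5 = 2.0833, f(x_5) = 1.815632, coefficient = 2
x_6 = 2.2500, f(x_6) = 1.750665, coefficient = 2
x_7 = 2.4167, f(x_7) = 1.602443, coefficient = 2
x_8 = 2.5833, f(x_8) = 1.368419, coefficient = 2
x_9 = 2.7500, f(x_9) = 1.049568, coefficient = 2
x_10 = 2.9167, f(x_10) = 0.650516, coefficient = 2
x_11 = 3.0833, f(x_11) = 0.179531, coefficient = 2
x_12 = 3.2500, f(x_12) = -0.351634, coefficient = 1

I ≈ (0.166667/2) × 30.684586 = 2.557049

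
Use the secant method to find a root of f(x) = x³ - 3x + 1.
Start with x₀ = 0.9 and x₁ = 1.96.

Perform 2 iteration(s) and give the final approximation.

f(x) = x³ - 3x + 1
x₀ = 0.9, x₁ = 1.96

Secant formula: x_{n+1} = x_n - f(x_n)(x_n - x_{n-1})/(f(x_n) - f(x_{n-1}))

Iteration 1:
  f(0.900000) = -0.971000
  f(1.960000) = 2.649536
  x_2 = 1.960000 - 2.649536×(1.960000 - 0.900000)/(2.649536 - (-0.971000))
       = 1.184284
Iteration 2:
  f(1.960000) = 2.649536
  f(1.184284) = -0.891860
  x_3 = 1.184284 - (-0.891860)×(1.184284 - 1.960000)/(-0.891860 - 2.649536)
       = 1.379639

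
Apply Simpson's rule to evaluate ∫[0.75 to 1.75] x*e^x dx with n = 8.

f(x) = x*e^x
a = 0.75, b = 1.75, n = 8
h = (b - a)/n = 0.125000

Simpson's rule: (h/3)[f(x₀) + 4f(x₁) + 2f(x₂) + ... + f(xₙ)]

x_0 = 0.7500, f(x_0) = 1.587750, coefficient = 1
x_1 = 0.8750, f(x_1) = 2.099016, coefficient = 4
x_2 = 1.0000, f(x_2) = 2.718282, coefficient = 2
x_3 = 1.1250, f(x_3) = 3.465244, coefficient = 4
x_4 = 1.2500, f(x_4) = 4.362929, coefficient = 2
x_5 = 1.3750, f(x_5) = 5.438230, coefficient = 4
x_6 = 1.5000, f(x_6) = 6.722534, coefficient = 2
x_7 = 1.6250, f(x_7) = 8.252431, coefficient = 4
x_8 = 1.7500, f(x_8) = 10.070555, coefficient = 1

I ≈ (0.125000/3) × 116.285478 = 4.845228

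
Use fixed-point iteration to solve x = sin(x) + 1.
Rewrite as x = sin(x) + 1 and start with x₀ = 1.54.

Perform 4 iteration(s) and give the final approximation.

Equation: x = sin(x) + 1
Fixed-point form: x = sin(x) + 1
x₀ = 1.54

x_1 = g(1.540000) = 1.999526
x_2 = g(1.999526) = 1.909495
x_3 = g(1.909495) = 1.943188
x_4 = g(1.943188) = 1.931460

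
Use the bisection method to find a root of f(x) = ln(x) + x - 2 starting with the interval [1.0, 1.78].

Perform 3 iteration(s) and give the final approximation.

f(x) = ln(x) + x - 2
Initial interval: [1.0, 1.78]

Iteration 1:
  c_1 = (1.000000 + 1.780000)/2 = 1.390000
  f(c_1) = f(1.390000) = -0.280696
  f(a) × f(c) ≥ 0, new interval: [1.390000, 1.780000]
Iteration 2:
  c_2 = (1.390000 + 1.780000)/2 = 1.585000
  f(c_2) = f(1.585000) = 0.045584
  f(a) × f(c) < 0, new interval: [1.390000, 1.585000]
Iteration 3:
  c_3 = (1.390000 + 1.585000)/2 = 1.487500
  f(c_3) = f(1.487500) = -0.115403
  f(a) × f(c) ≥ 0, new interval: [1.487500, 1.585000]

After 3 iteration(s), the approximation is c_3 = 1.487500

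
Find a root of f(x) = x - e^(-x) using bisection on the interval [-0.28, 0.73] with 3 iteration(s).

f(x) = x - e^(-x)
Initial interval: [-0.28, 0.73]

Iteration 1:
  c_1 = (-0.280000 + 0.730000)/2 = 0.225000
  f(c_1) = f(0.225000) = -0.573516
  f(a) × f(c) ≥ 0, new interval: [0.225000, 0.730000]
Iteration 2:
  c_2 = (0.225000 + 0.730000)/2 = 0.477500
  f(c_2) = f(0.477500) = -0.142832
  f(a) × f(c) ≥ 0, new interval: [0.477500, 0.730000]
Iteration 3:
  c_3 = (0.477500 + 0.730000)/2 = 0.603750
  f(c_3) = f(0.603750) = 0.056993
  f(a) × f(c) < 0, new interval: [0.477500, 0.603750]

After 3 iteration(s), the approximation is c_3 = 0.603750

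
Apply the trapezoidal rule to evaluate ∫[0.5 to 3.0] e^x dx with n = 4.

f(x) = e^x
a = 0.5, b = 3.0, n = 4
h = (b - a)/n = 0.625000

Trapezoidal rule: (h/2)[f(x₀) + 2f(x₁) + 2f(x₂) + ... + f(xₙ)]

x_0 = 0.5000, f(x_0) = 1.648721, coefficient = 1
x_1 = 1.1250, f(x_1) = 3.080217, coefficient = 2
x_2 = 1.7500, f(x_2) = 5.754603, coefficient = 2
x_3 = 2.3750, f(x_3) = 10.751013, coefficient = 2
x_4 = 3.0000, f(x_4) = 20.085537, coefficient = 1

I ≈ (0.625000/2) × 60.905924 = 19.033101
Exact value: 18.436816
Error: 0.596285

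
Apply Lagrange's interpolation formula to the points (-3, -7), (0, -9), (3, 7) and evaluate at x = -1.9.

Lagrange interpolation formula:
P(x) = Σ yᵢ × Lᵢ(x)
where Lᵢ(x) = Π_{j≠i} (x - xⱼ)/(xᵢ - xⱼ)

L_0(-1.9) = (-1.9 - 0)/(-3 - 0) × (-1.9 - 3)/(-3 - 3) = 0.517222
L_1(-1.9) = (-1.9 - (-3))/(0 - (-3)) × (-1.9 - 3)/(0 - 3) = 0.598889
L_2(-1.9) = (-1.9 - (-3))/(3 - (-3)) × (-1.9 - 0)/(3 - 0) = -0.116111

P(-1.9) = (-7)×L_0(-1.9) + (-9)×L_1(-1.9) + 7×L_2(-1.9)
P(-1.9) = -9.823333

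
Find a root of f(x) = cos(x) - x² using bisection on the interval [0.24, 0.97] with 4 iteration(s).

f(x) = cos(x) - x²
Initial interval: [0.24, 0.97]

Iteration 1:
  c_1 = (0.240000 + 0.970000)/2 = 0.605000
  f(c_1) = f(0.605000) = 0.456477
  f(a) × f(c) ≥ 0, new interval: [0.605000, 0.970000]
Iteration 2:
  c_2 = (0.605000 + 0.970000)/2 = 0.787500
  f(c_2) = f(0.787500) = 0.085463
  f(a) × f(c) ≥ 0, new interval: [0.787500, 0.970000]
Iteration 3:
  c_3 = (0.787500 + 0.970000)/2 = 0.878750
  f(c_3) = f(0.878750) = -0.134087
  f(a) × f(c) < 0, new interval: [0.787500, 0.878750]
Iteration 4:
  c_4 = (0.787500 + 0.878750)/2 = 0.833125
  f(c_4) = f(0.833125) = -0.021531
  f(a) × f(c) < 0, new interval: [0.787500, 0.833125]

After 4 iteration(s), the approximation is c_4 = 0.833125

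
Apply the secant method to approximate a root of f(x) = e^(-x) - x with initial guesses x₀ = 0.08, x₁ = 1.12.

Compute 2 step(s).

f(x) = e^(-x) - x
x₀ = 0.08, x₁ = 1.12

Secant formula: x_{n+1} = x_n - f(x_n)(x_n - x_{n-1})/(f(x_n) - f(x_{n-1}))

Iteration 1:
  f(0.080000) = 0.843116
  f(1.120000) = -0.793720
  x_2 = 1.120000 - (-0.793720)×(1.120000 - 0.080000)/(-0.793720 - 0.843116)
       = 0.615692
Iteration 2:
  f(1.120000) = -0.793720
  f(0.615692) = -0.075426
  x_3 = 0.615692 - (-0.075426)×(0.615692 - 1.120000)/(-0.075426 - (-0.793720))
       = 0.562737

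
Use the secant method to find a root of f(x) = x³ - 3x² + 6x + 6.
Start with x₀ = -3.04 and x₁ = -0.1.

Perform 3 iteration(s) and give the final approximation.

f(x) = x³ - 3x² + 6x + 6
x₀ = -3.04, x₁ = -0.1

Secant formula: x_{n+1} = x_n - f(x_n)(x_n - x_{n-1})/(f(x_n) - f(x_{n-1}))

Iteration 1:
  f(-3.040000) = -68.059264
  f(-0.100000) = 5.369000
  x_2 = -0.100000 - 5.369000×(-0.100000 - (-3.040000))/(5.369000 - (-68.059264))
       = -0.314970
Iteration 2:
  f(-0.100000) = 5.369000
  f(-0.314970) = 3.781316
  x_3 = -0.314970 - 3.781316×(-0.314970 - (-0.100000))/(3.781316 - 5.369000)
       = -0.826954
Iteration 3:
  f(-0.314970) = 3.781316
  f(-0.826954) = -1.578797
  x_4 = -0.826954 - (-1.578797)×(-0.826954 - (-0.314970))/(-1.578797 - 3.781316)
       = -0.676151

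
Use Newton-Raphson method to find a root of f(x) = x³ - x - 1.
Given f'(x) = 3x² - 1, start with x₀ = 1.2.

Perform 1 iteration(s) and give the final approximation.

f(x) = x³ - x - 1
f'(x) = 3x² - 1
x₀ = 1.2

Newton-Raphson formula: x_{n+1} = x_n - f(x_n)/f'(x_n)

Iteration 1:
  f(1.200000) = -0.472000
  f'(1.200000) = 3.320000
  x_1 = 1.200000 - (-0.472000)/3.320000 = 1.342169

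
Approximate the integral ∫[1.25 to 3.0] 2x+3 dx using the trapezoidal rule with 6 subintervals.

f(x) = 2x+3
a = 1.25, b = 3.0, n = 6
h = (b - a)/n = 0.291667

Trapezoidal rule: (h/2)[f(x₀) + 2f(x₁) + 2f(x₂) + ... + f(xₙ)]

x_0 = 1.2500, f(x_0) = 5.500000, coefficient = 1
x_1 = 1.5417, f(x_1) = 6.083333, coefficient = 2
x_2 = 1.8333, f(x_2) = 6.666667, coefficient = 2
x_3 = 2.1250, f(x_3) = 7.250000, coefficient = 2
x_4 = 2.4167, f(x_4) = 7.833333, coefficient = 2
x_5 = 2.7083, f(x_5) = 8.416667, coefficient = 2
x_6 = 3.0000, f(x_6) = 9.000000, coefficient = 1

I ≈ (0.291667/2) × 87.000000 = 12.687500
Exact value: 12.687500
Error: 0.000000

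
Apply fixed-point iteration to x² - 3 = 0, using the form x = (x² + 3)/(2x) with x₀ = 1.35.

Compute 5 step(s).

Equation: x² - 3 = 0
Fixed-point form: x = (x² + 3)/(2x)
x₀ = 1.35

x_1 = g(1.350000) = 1.786111
x_2 = g(1.786111) = 1.732869
x_3 = g(1.732869) = 1.732051
x_4 = g(1.732051) = 1.732051
x_5 = g(1.732051) = 1.732051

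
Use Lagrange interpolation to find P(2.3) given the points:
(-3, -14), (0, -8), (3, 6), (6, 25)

Lagrange interpolation formula:
P(x) = Σ yᵢ × Lᵢ(x)
where Lᵢ(x) = Π_{j≠i} (x - xⱼ)/(xᵢ - xⱼ)

L_0(2.3) = (2.3 - 0)/(-3 - 0) × (2.3 - 3)/(-3 - 3) × (2.3 - 6)/(-3 - 6) = -0.036772
L_1(2.3) = (2.3 - (-3))/(0 - (-3)) × (2.3 - 3)/(0 - 3) × (2.3 - 6)/(0 - 6) = 0.254204
L_2(2.3) = (2.3 - (-3))/(3 - (-3)) × (2.3 - 0)/(3 - 0) × (2.3 - 6)/(3 - 6) = 0.835241
L_3(2.3) = (2.3 - (-3))/(6 - (-3)) × (2.3 - 0)/(6 - 0) × (2.3 - 3)/(6 - 3) = -0.052673

P(2.3) = (-14)×L_0(2.3) + (-8)×L_1(2.3) + 6×L_2(2.3) + 25×L_3(2.3)
P(2.3) = 2.175796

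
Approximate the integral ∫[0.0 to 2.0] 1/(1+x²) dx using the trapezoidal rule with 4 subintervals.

f(x) = 1/(1+x²)
a = 0.0, b = 2.0, n = 4
h = (b - a)/n = 0.500000

Trapezoidal rule: (h/2)[f(x₀) + 2f(x₁) + 2f(x₂) + ... + f(xₙ)]

x_0 = 0.0000, f(x_0) = 1.000000, coefficient = 1
x_1 = 0.5000, f(x_1) = 0.800000, coefficient = 2
x_2 = 1.0000, f(x_2) = 0.500000, coefficient = 2
x_3 = 1.5000, f(x_3) = 0.307692, coefficient = 2
x_4 = 2.0000, f(x_4) = 0.200000, coefficient = 1

I ≈ (0.500000/2) × 4.415385 = 1.103846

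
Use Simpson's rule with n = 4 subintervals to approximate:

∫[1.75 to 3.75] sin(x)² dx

f(x) = sin(x)²
a = 1.75, b = 3.75, n = 4
h = (b - a)/n = 0.500000

Simpson's rule: (h/3)[f(x₀) + 4f(x₁) + 2f(x₂) + ... + f(xₙ)]

x_0 = 1.7500, f(x_0) = 0.968228, coefficient = 1
x_1 = 2.2500, f(x_1) = 0.605398, coefficient = 4
x_2 = 2.7500, f(x_2) = 0.145665, coefficient = 2
x_3 = 3.2500, f(x_3) = 0.011706, coefficient = 4
x_4 = 3.7500, f(x_4) = 0.326682, coefficient = 1

I ≈ (0.500000/3) × 4.054657 = 0.675776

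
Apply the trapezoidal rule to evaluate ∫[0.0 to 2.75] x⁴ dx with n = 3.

f(x) = x⁴
a = 0.0, b = 2.75, n = 3
h = (b - a)/n = 0.916667

Trapezoidal rule: (h/2)[f(x₀) + 2f(x₁) + 2f(x₂) + ... + f(xₙ)]

x_0 = 0.0000, f(x_0) = 0.000000, coefficient = 1
x_1 = 0.9167, f(x_1) = 0.706067, coefficient = 2
x_2 = 1.8333, f(x_2) = 11.297068, coefficient = 2
x_3 = 2.7500, f(x_3) = 57.191406, coefficient = 1

I ≈ (0.916667/2) × 81.197676 = 37.215601
Exact value: 31.455273
Error: 5.760328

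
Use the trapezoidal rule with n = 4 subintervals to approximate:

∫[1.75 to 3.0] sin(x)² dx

f(x) = sin(x)²
a = 1.75, b = 3.0, n = 4
h = (b - a)/n = 0.312500

Trapezoidal rule: (h/2)[f(x₀) + 2f(x₁) + 2f(x₂) + ... + f(xₙ)]

x_0 = 1.7500, f(x_0) = 0.968228, coefficient = 1
x_1 = 2.0625, f(x_1) = 0.777095, coefficient = 2
x_2 = 2.3750, f(x_2) = 0.481199, coefficient = 2
x_3 = 2.6875, f(x_3) = 0.192411, coefficient = 2
x_4 = 3.0000, f(x_4) = 0.019915, coefficient = 1

I ≈ (0.312500/2) × 3.889553 = 0.607743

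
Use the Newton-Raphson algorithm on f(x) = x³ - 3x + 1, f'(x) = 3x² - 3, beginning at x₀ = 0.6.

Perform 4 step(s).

f(x) = x³ - 3x + 1
f'(x) = 3x² - 3
x₀ = 0.6

Newton-Raphson formula: x_{n+1} = x_n - f(x_n)/f'(x_n)

Iteration 1:
  f(0.600000) = -0.584000
  f'(0.600000) = -1.920000
  x_1 = 0.600000 - (-0.584000)/(-1.920000) = 0.295833
Iteration 2:
  f(0.295833) = 0.138391
  f'(0.295833) = -2.737448
  x_2 = 0.295833 - 0.138391/(-2.737448) = 0.346388
Iteration 3:
  f(0.346388) = 0.002397
  f'(0.346388) = -2.640046
  x_3 = 0.346388 - 0.002397/(-2.640046) = 0.347296
Iteration 4:
  f(0.347296) = 0.000001
  f'(0.347296) = -2.638156
  x_4 = 0.347296 - 0.000001/(-2.638156) = 0.347296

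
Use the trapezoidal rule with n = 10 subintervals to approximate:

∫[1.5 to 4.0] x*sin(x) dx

f(x) = x*sin(x)
a = 1.5, b = 4.0, n = 10
h = (b - a)/n = 0.250000

Trapezoidal rule: (h/2)[f(x₀) + 2f(x₁) + 2f(x₂) + ... + f(xₙ)]

x_0 = 1.5000, f(x_0) = 1.496242, coefficient = 1
x_1 = 1.7500, f(x_1) = 1.721975, coefficient = 2
x_2 = 2.0000, f(x_2) = 1.818595, coefficient = 2
x_3 = 2.2500, f(x_3) = 1.750665, coefficient = 2
x_4 = 2.5000, f(x_4) = 1.496180, coefficient = 2
x_5 = 2.7500, f(x_5) = 1.049568, coefficient = 2
x_6 = 3.0000, f(x_6) = 0.423360, coefficient = 2
x_7 = 3.2500, f(x_7) = -0.351634, coefficient = 2
x_8 = 3.5000, f(x_8) = -1.227741, coefficient = 2
x_9 = 3.7500, f(x_9) = -2.143355, coefficient = 2
x_10 = 4.0000, f(x_10) = -3.027210, coefficient = 1

I ≈ (0.250000/2) × 7.544258 = 0.943032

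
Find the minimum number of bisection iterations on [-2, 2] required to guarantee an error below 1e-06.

We need (b-a)/2^n ≤ 1e-06
(2 - (-2))/2^n ≤ 1e-06
4/2^n ≤ 1e-06
2^n ≥ 4000000
n ≥ log₂(4000000) = 21.93
n ≥ 22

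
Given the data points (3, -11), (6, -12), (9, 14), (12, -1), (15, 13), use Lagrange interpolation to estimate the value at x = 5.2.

Lagrange interpolation formula:
P(x) = Σ yᵢ × Lᵢ(x)
where Lᵢ(x) = Π_{j≠i} (x - xⱼ)/(xᵢ - xⱼ)

L_0(5.2) = (5.2 - 6)/(3 - 6) × (5.2 - 9)/(3 - 9) × (5.2 - 12)/(3 - 12) × (5.2 - 15)/(3 - 15) = 0.104211
L_1(5.2) = (5.2 - 3)/(6 - 3) × (5.2 - 9)/(6 - 9) × (5.2 - 12)/(6 - 12) × (5.2 - 15)/(6 - 15) = 1.146318
L_2(5.2) = (5.2 - 3)/(9 - 3) × (5.2 - 6)/(9 - 6) × (5.2 - 12)/(9 - 12) × (5.2 - 15)/(9 - 15) = -0.361995
L_3(5.2) = (5.2 - 3)/(12 - 3) × (5.2 - 6)/(12 - 6) × (5.2 - 9)/(12 - 9) × (5.2 - 15)/(12 - 15) = 0.134861
L_4(5.2) = (5.2 - 3)/(15 - 3) × (5.2 - 6)/(15 - 6) × (5.2 - 9)/(15 - 9) × (5.2 - 12)/(15 - 12) = -0.023394

P(5.2) = (-11)×L_0(5.2) + (-12)×L_1(5.2) + 14×L_2(5.2) + (-1)×L_3(5.2) + 13×L_4(5.2)
P(5.2) = -20.409047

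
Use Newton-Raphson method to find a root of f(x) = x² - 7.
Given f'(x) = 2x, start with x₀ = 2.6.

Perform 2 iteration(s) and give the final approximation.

f(x) = x² - 7
f'(x) = 2x
x₀ = 2.6

Newton-Raphson formula: x_{n+1} = x_n - f(x_n)/f'(x_n)

Iteration 1:
  f(2.600000) = -0.240000
  f'(2.600000) = 5.200000
  x_1 = 2.600000 - (-0.240000)/5.200000 = 2.646154
Iteration 2:
  f(2.646154) = 0.002130
  f'(2.646154) = 5.292308
  x_2 = 2.646154 - 0.002130/5.292308 = 2.645751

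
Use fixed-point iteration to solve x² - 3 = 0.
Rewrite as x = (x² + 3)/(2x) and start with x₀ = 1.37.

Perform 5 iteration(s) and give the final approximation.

Equation: x² - 3 = 0
Fixed-point form: x = (x² + 3)/(2x)
x₀ = 1.37

x_1 = g(1.370000) = 1.779891
x_2 = g(1.779891) = 1.732694
x_3 = g(1.732694) = 1.732051
x_4 = g(1.732051) = 1.732051
x_5 = g(1.732051) = 1.732051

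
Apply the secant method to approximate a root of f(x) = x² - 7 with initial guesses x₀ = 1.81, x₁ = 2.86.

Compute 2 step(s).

f(x) = x² - 7
x₀ = 1.81, x₁ = 2.86

Secant formula: x_{n+1} = x_n - f(x_n)(x_n - x_{n-1})/(f(x_n) - f(x_{n-1}))

Iteration 1:
  f(1.810000) = -3.723900
  f(2.860000) = 1.179600
  x_2 = 2.860000 - 1.179600×(2.860000 - 1.810000)/(1.179600 - (-3.723900))
       = 2.607409
Iteration 2:
  f(2.860000) = 1.179600
  f(2.607409) = -0.201418
  x_3 = 2.607409 - (-0.201418)×(2.607409 - 2.860000)/(-0.201418 - 1.179600)
       = 2.644249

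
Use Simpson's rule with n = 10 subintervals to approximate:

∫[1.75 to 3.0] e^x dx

f(x) = e^x
a = 1.75, b = 3.0, n = 10
h = (b - a)/n = 0.125000

Simpson's rule: (h/3)[f(x₀) + 4f(x₁) + 2f(x₂) + ... + f(xₙ)]

x_0 = 1.7500, f(x_0) = 5.754603, coefficient = 1
x_1 = 1.8750, f(x_1) = 6.520819, coefficient = 4
x_2 = 2.0000, f(x_2) = 7.389056, coefficient = 2
x_3 = 2.1250, f(x_3) = 8.372897, coefficient = 4
x_4 = 2.2500, f(x_4) = 9.487736, coefficient = 2
x_5 = 2.3750, f(x_5) = 10.751013, coefficient = 4
x_6 = 2.5000, f(x_6) = 12.182494, coefficient = 2
x_7 = 2.6250, f(x_7) = 13.804574, coefficient = 4
x_8 = 2.7500, f(x_8) = 15.642632, coefficient = 2
x_9 = 2.8750, f(x_9) = 17.725424, coefficient = 4
x_10 = 3.0000, f(x_10) = 20.085537, coefficient = 1

I ≈ (0.125000/3) × 343.942888 = 14.330954
Exact value: 14.330934
Error: 0.000019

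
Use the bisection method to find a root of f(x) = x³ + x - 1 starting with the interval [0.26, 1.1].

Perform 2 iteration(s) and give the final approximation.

f(x) = x³ + x - 1
Initial interval: [0.26, 1.1]

Iteration 1:
  c_1 = (0.260000 + 1.100000)/2 = 0.680000
  f(c_1) = f(0.680000) = -0.005568
  f(a) × f(c) ≥ 0, new interval: [0.680000, 1.100000]
Iteration 2:
  c_2 = (0.680000 + 1.100000)/2 = 0.890000
  f(c_2) = f(0.890000) = 0.594969
  f(a) × f(c) < 0, new interval: [0.680000, 0.890000]

After 2 iteration(s), the approximation is c_2 = 0.890000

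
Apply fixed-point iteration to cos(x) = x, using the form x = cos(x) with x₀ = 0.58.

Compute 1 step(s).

Equation: cos(x) = x
Fixed-point form: x = cos(x)
x₀ = 0.58

x_1 = g(0.580000) = 0.836463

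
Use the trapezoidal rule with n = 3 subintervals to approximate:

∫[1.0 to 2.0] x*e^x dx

f(x) = x*e^x
a = 1.0, b = 2.0, n = 3
h = (b - a)/n = 0.333333

Trapezoidal rule: (h/2)[f(x₀) + 2f(x₁) + 2f(x₂) + ... + f(xₙ)]

x_0 = 1.0000, f(x_0) = 2.718282, coefficient = 1
x_1 = 1.3333, f(x_1) = 5.058224, coefficient = 2
x_2 = 1.6667, f(x_2) = 8.824150, coefficient = 2
x_3 = 2.0000, f(x_3) = 14.778112, coefficient = 1

I ≈ (0.333333/2) × 45.261142 = 7.543524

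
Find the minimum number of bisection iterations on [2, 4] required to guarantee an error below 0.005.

We need (b-a)/2^n ≤ 0.005
(4 - 2)/2^n ≤ 0.005
2/2^n ≤ 0.005
2^n ≥ 400
n ≥ log₂(400) = 8.64
n ≥ 9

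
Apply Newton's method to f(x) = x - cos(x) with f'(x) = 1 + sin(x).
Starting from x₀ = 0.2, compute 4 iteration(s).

f(x) = x - cos(x)
f'(x) = 1 + sin(x)
x₀ = 0.2

Newton-Raphson formula: x_{n+1} = x_n - f(x_n)/f'(x_n)

Iteration 1:
  f(0.200000) = -0.780067
  f'(0.200000) = 1.198669
  x_1 = 0.200000 - (-0.780067)/1.198669 = 0.850777
Iteration 2:
  f(0.850777) = 0.191378
  f'(0.850777) = 1.751793
  x_2 = 0.850777 - 0.191378/1.751793 = 0.741530
Iteration 3:
  f(0.741530) = 0.004094
  f'(0.741530) = 1.675417
  x_3 = 0.741530 - 0.004094/1.675417 = 0.739086
Iteration 4:
  f(0.739086) = 0.000002
  f'(0.739086) = 1.673613
  x_4 = 0.739086 - 0.000002/1.673613 = 0.739085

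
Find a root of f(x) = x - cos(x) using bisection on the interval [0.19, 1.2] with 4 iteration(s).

f(x) = x - cos(x)
Initial interval: [0.19, 1.2]

Iteration 1:
  c_1 = (0.190000 + 1.200000)/2 = 0.695000
  f(c_1) = f(0.695000) = -0.073054
  f(a) × f(c) ≥ 0, new interval: [0.695000, 1.200000]
Iteration 2:
  c_2 = (0.695000 + 1.200000)/2 = 0.947500
  f(c_2) = f(0.947500) = 0.363785
  f(a) × f(c) < 0, new interval: [0.695000, 0.947500]
Iteration 3:
  c_3 = (0.695000 + 0.947500)/2 = 0.821250
  f(c_3) = f(0.821250) = 0.139943
  f(a) × f(c) < 0, new interval: [0.695000, 0.821250]
Iteration 4:
  c_4 = (0.695000 + 0.821250)/2 = 0.758125
  f(c_4) = f(0.758125) = 0.031999
  f(a) × f(c) < 0, new interval: [0.695000, 0.758125]

After 4 iteration(s), the approximation is c_4 = 0.758125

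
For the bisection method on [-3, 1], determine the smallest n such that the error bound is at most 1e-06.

We need (b-a)/2^n ≤ 1e-06
(1 - (-3))/2^n ≤ 1e-06
4/2^n ≤ 1e-06
2^n ≥ 4000000
n ≥ log₂(4000000) = 21.93
n ≥ 22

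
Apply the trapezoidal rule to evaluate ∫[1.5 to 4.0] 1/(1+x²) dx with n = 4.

f(x) = 1/(1+x²)
a = 1.5, b = 4.0, n = 4
h = (b - a)/n = 0.625000

Trapezoidal rule: (h/2)[f(x₀) + 2f(x₁) + 2f(x₂) + ... + f(xₙ)]

x_0 = 1.5000, f(x_0) = 0.307692, coefficient = 1
x_1 = 2.1250, f(x_1) = 0.181303, coefficient = 2
x_2 = 2.7500, f(x_2) = 0.116788, coefficient = 2
x_3 = 3.3750, f(x_3) = 0.080706, coefficient = 2
x_4 = 4.0000, f(x_4) = 0.058824, coefficient = 1

I ≈ (0.625000/2) × 1.124111 = 0.351285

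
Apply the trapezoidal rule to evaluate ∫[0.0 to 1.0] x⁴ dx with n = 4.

f(x) = x⁴
a = 0.0, b = 1.0, n = 4
h = (b - a)/n = 0.250000

Trapezoidal rule: (h/2)[f(x₀) + 2f(x₁) + 2f(x₂) + ... + f(xₙ)]

x_0 = 0.0000, f(x_0) = 0.000000, coefficient = 1
x_1 = 0.2500, f(x_1) = 0.003906, coefficient = 2
x_2 = 0.5000, f(x_2) = 0.062500, coefficient = 2
x_3 = 0.7500, f(x_3) = 0.316406, coefficient = 2
x_4 = 1.0000, f(x_4) = 1.000000, coefficient = 1

I ≈ (0.250000/2) × 1.765625 = 0.220703
Exact value: 0.200000
Error: 0.020703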